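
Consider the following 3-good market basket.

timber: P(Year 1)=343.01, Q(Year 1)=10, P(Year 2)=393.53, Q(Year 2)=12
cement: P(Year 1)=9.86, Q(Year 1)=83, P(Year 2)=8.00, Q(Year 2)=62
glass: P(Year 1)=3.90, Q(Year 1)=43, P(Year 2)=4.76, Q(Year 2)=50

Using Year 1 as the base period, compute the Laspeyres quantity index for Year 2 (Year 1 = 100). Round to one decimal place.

Laspeyres quantity index uses base-period prices as weights.
ΣP(Year 1)·Q(Year 2) = 343.01×12 + 9.86×62 + 3.90×50 = 4116.12 + 611.32 + 195 = 4922.44
ΣP(Year 1)·Q(Year 1) = 343.01×10 + 9.86×83 + 3.90×43 = 3430.1 + 818.38 + 167.7 = 4416.18
Index = 4922.44 / 4416.18 × 100 = 111.4638

111.5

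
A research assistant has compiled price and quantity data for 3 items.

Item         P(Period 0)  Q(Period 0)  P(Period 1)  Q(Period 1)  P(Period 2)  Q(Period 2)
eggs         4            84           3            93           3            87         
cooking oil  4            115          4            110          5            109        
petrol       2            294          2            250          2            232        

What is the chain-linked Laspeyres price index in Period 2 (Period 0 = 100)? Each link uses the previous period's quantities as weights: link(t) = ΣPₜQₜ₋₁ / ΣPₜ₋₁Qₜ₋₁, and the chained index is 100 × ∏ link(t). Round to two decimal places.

Link Period 0→Period 1:
ΣP(Period 1)Q(Period 0) = 3×84 + 4×115 + 2×294 = 252 + 460 + 588 = 1300
ΣP(Period 0)Q(Period 0) = 4×84 + 4×115 + 2×294 = 336 + 460 + 588 = 1384
link = 1300/1384 = 0.939306
Link Period 1→Period 2:
ΣP(Period 2)Q(Period 1) = 3×93 + 5×110 + 2×250 = 279 + 550 + 500 = 1329
ΣP(Period 1)Q(Period 1) = 3×93 + 4×110 + 2×250 = 279 + 440 + 500 = 1219
link = 1329/1219 = 1.090238
Chained index = 100 × 0.939306 × 1.090238 = 102.4067

102.41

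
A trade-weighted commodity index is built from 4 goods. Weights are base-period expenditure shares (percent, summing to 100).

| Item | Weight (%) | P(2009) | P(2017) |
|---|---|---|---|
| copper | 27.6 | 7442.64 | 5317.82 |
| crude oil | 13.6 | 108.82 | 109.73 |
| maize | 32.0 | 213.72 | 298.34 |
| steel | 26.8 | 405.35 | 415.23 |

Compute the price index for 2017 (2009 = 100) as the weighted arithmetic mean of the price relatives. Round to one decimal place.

copper: 27.6 × (5317.82/7442.64) = 27.6 × 0.714507 = 19.7204
crude oil: 13.6 × (109.73/108.82) = 13.6 × 1.008362 = 13.7137
maize: 32.0 × (298.34/213.72) = 32.0 × 1.395939 = 44.6700
steel: 26.8 × (415.23/405.35) = 26.8 × 1.024374 = 27.4532
Index = Σ wᵢ·(p₁ᵢ/p₀ᵢ) = 19.7204 + 13.7137 + 44.6700 + 27.4532 = 105.5574

105.6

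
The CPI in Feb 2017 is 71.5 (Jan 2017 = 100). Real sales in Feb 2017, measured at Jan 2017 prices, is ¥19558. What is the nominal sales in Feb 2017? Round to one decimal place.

Nominal = Real × (Index/100) = 19558 × (71.5/100)
        = 19558 × 0.715 = 13983.9700

13984.0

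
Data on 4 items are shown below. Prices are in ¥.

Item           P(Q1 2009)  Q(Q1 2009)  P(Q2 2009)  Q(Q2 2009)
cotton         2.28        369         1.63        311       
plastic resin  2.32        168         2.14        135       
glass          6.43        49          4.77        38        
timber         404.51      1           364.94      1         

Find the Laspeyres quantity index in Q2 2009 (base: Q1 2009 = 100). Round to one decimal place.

85.7

Laspeyres quantity index uses base-period prices as weights.
ΣP(Q1 2009)·Q(Q2 2009) = 2.28×311 + 2.32×135 + 6.43×38 + 404.51×1 = 709.08 + 313.2 + 244.34 + 404.51 = 1671.13
ΣP(Q1 2009)·Q(Q1 2009) = 2.28×369 + 2.32×168 + 6.43×49 + 404.51×1 = 841.32 + 389.76 + 315.07 + 404.51 = 1950.66
Index = 1671.13 / 1950.66 × 100 = 85.6700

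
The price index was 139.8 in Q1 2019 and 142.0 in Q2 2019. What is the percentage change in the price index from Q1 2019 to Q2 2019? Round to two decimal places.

Change = (142.0 − 139.8) / 139.8 × 100
       = 2.2 / 139.8 × 100 = 1.5737%

1.57%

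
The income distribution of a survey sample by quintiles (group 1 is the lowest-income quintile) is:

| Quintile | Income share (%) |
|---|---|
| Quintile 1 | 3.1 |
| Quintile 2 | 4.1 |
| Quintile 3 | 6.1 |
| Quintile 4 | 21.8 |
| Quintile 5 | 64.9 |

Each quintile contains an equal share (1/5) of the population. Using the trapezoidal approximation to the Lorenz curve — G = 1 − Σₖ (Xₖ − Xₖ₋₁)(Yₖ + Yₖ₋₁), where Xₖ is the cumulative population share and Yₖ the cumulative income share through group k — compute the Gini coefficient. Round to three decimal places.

0.565

Cumulative income shares Yₖ: 0.0310, 0.0720, 0.1330, 0.3510, 1.0000
Σ (Xₖ−Xₖ₋₁)(Yₖ+Yₖ₋₁) = (1/5)(0.0310+0.0000) + (1/5)(0.0720+0.0310) + (1/5)(0.1330+0.0720) + (1/5)(0.3510+0.1330) + (1/5)(1.0000+0.3510)
  = 0.0062 + 0.0206 + 0.0410 + 0.0968 + 0.2702 = 0.4348
G = 1 − 0.4348 = 0.5652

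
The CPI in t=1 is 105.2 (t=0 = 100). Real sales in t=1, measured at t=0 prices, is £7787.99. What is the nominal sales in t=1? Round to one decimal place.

8193.0

Nominal = Real × (Index/100) = 7787.99 × (105.2/100)
        = 7787.99 × 1.052 = 8192.9655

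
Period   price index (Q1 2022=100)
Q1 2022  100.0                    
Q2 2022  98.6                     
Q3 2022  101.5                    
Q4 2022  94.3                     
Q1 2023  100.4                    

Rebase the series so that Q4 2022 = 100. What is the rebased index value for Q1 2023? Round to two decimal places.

Rebased(Q1 2023) = 100.4 / 94.3 × 100 = 106.4687

106.47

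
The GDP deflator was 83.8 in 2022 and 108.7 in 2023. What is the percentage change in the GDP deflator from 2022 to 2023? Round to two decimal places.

29.71%

Change = (108.7 − 83.8) / 83.8 × 100
       = 24.9 / 83.8 × 100 = 29.7136%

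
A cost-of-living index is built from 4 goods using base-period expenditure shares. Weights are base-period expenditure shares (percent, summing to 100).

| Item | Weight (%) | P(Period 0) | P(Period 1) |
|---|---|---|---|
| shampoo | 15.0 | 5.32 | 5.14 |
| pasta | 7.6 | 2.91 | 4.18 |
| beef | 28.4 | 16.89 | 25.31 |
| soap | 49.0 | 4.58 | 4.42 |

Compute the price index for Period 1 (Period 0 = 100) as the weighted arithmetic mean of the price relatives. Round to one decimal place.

shampoo: 15.0 × (5.14/5.32) = 15.0 × 0.966165 = 14.4925
pasta: 7.6 × (4.18/2.91) = 7.6 × 1.436426 = 10.9168
beef: 28.4 × (25.31/16.89) = 28.4 × 1.498520 = 42.5580
soap: 49.0 × (4.42/4.58) = 49.0 × 0.965066 = 47.2882
Index = Σ wᵢ·(p₁ᵢ/p₀ᵢ) = 14.4925 + 10.9168 + 42.5580 + 47.2882 = 115.2555

115.3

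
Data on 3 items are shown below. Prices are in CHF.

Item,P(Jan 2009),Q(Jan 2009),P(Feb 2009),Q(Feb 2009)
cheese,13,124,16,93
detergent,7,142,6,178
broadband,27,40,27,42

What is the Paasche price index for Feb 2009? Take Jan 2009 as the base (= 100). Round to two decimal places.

Paasche price index uses current-period quantities as weights.
ΣP(Feb 2009)·Q(Feb 2009) = 16×93 + 6×178 + 27×42 = 1488 + 1068 + 1134 = 3690
ΣP(Jan 2009)·Q(Feb 2009) = 13×93 + 7×178 + 27×42 = 1209 + 1246 + 1134 = 3589
Index = 3690 / 3589 × 100 = 102.8142

102.81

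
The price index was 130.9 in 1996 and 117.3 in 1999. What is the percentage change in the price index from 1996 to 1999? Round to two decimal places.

-10.39%

Change = (117.3 − 130.9) / 130.9 × 100
       = -13.6 / 130.9 × 100 = -10.3896%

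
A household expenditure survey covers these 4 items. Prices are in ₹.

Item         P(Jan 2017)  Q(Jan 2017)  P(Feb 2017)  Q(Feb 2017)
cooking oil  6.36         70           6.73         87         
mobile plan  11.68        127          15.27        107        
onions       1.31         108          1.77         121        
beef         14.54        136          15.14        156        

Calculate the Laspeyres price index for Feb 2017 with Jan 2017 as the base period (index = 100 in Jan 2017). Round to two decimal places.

Laspeyres price index uses base-period quantities as weights.
ΣP(Feb 2017)·Q(Jan 2017) = 6.73×70 + 15.27×127 + 1.77×108 + 15.14×136 = 471.1 + 1939.29 + 191.16 + 2059.04 = 4660.59
ΣP(Jan 2017)·Q(Jan 2017) = 6.36×70 + 11.68×127 + 1.31×108 + 14.54×136 = 445.2 + 1483.36 + 141.48 + 1977.44 = 4047.48
Index = 4660.59 / 4047.48 × 100 = 115.1479

115.15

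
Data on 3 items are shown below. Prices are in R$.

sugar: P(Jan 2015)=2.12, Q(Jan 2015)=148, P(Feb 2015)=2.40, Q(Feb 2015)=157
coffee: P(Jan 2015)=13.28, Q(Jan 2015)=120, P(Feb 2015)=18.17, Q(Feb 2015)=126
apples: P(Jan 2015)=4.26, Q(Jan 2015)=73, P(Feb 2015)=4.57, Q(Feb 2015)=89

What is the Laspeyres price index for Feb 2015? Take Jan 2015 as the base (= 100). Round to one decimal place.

Laspeyres price index uses base-period quantities as weights.
ΣP(Feb 2015)·Q(Jan 2015) = 2.40×148 + 18.17×120 + 4.57×73 = 355.2 + 2180.4 + 333.61 = 2869.21
ΣP(Jan 2015)·Q(Jan 2015) = 2.12×148 + 13.28×120 + 4.26×73 = 313.76 + 1593.6 + 310.98 = 2218.34
Index = 2869.21 / 2218.34 × 100 = 129.3404

129.3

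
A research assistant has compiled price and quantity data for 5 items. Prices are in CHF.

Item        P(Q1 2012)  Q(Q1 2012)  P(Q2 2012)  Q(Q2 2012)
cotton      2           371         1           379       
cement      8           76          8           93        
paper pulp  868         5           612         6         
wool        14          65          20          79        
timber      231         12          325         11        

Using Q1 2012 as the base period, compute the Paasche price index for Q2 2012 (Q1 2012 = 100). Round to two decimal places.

96.07

Paasche price index uses current-period quantities as weights.
ΣP(Q2 2012)·Q(Q2 2012) = 1×379 + 8×93 + 612×6 + 20×79 + 325×11 = 379 + 744 + 3672 + 1580 + 3575 = 9950
ΣP(Q1 2012)·Q(Q2 2012) = 2×379 + 8×93 + 868×6 + 14×79 + 231×11 = 758 + 744 + 5208 + 1106 + 2541 = 10357
Index = 9950 / 10357 × 100 = 96.0703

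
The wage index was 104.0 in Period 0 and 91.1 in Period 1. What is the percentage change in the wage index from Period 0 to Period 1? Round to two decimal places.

-12.40%

Change = (91.1 − 104.0) / 104.0 × 100
       = -12.9 / 104.0 × 100 = -12.4038%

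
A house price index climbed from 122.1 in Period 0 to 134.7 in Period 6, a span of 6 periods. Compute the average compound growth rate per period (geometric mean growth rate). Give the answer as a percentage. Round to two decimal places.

1.65%

Growth factor = (134.7/122.1)^(1/6) = (1.103194)^(1/6) = 1.016503
Growth rate = 1.016503 − 1 = 0.016503 = 1.6503%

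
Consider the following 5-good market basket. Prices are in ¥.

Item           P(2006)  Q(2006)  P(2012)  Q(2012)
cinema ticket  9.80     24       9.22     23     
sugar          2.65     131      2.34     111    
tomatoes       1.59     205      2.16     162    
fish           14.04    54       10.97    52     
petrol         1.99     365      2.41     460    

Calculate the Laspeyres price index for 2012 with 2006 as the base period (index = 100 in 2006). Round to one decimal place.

102.1

Laspeyres price index uses base-period quantities as weights.
ΣP(2012)·Q(2006) = 9.22×24 + 2.34×131 + 2.16×205 + 10.97×54 + 2.41×365 = 221.28 + 306.54 + 442.8 + 592.38 + 879.65 = 2442.65
ΣP(2006)·Q(2006) = 9.80×24 + 2.65×131 + 1.59×205 + 14.04×54 + 1.99×365 = 235.2 + 347.15 + 325.95 + 758.16 + 726.35 = 2392.81
Index = 2442.65 / 2392.81 × 100 = 102.0829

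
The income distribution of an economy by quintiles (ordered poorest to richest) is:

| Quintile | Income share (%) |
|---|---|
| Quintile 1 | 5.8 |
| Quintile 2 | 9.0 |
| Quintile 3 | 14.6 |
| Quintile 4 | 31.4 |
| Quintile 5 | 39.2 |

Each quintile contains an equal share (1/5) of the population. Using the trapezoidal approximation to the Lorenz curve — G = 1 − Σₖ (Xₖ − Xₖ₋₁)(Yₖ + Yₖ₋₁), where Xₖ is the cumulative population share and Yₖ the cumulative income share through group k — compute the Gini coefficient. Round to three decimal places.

0.357

Cumulative income shares Yₖ: 0.0580, 0.1480, 0.2940, 0.6080, 1.0000
Σ (Xₖ−Xₖ₋₁)(Yₖ+Yₖ₋₁) = (1/5)(0.0580+0.0000) + (1/5)(0.1480+0.0580) + (1/5)(0.2940+0.1480) + (1/5)(0.6080+0.2940) + (1/5)(1.0000+0.6080)
  = 0.0116 + 0.0412 + 0.0884 + 0.1804 + 0.3216 = 0.6432
G = 1 − 0.6432 = 0.3568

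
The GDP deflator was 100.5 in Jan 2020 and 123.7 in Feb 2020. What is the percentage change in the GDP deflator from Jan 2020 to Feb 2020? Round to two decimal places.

Change = (123.7 − 100.5) / 100.5 × 100
       = 23.2 / 100.5 × 100 = 23.0846%

23.08%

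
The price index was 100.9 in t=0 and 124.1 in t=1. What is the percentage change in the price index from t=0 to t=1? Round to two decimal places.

Change = (124.1 − 100.9) / 100.9 × 100
       = 23.2 / 100.9 × 100 = 22.9931%

22.99%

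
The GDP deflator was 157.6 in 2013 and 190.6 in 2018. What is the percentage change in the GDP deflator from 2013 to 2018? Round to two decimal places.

Change = (190.6 − 157.6) / 157.6 × 100
       = 33.0 / 157.6 × 100 = 20.9391%

20.94%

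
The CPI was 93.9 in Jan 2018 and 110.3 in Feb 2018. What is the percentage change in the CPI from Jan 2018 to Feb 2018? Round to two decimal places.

17.47%

Change = (110.3 − 93.9) / 93.9 × 100
       = 16.4 / 93.9 × 100 = 17.4654%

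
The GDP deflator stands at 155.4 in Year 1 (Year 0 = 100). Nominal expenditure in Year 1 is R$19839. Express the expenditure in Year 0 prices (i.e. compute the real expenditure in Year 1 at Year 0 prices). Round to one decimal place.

Real = Nominal ÷ (Index/100) = 19839 ÷ (155.4/100)
     = 19839 ÷ 1.554 = 12766.4093

12766.4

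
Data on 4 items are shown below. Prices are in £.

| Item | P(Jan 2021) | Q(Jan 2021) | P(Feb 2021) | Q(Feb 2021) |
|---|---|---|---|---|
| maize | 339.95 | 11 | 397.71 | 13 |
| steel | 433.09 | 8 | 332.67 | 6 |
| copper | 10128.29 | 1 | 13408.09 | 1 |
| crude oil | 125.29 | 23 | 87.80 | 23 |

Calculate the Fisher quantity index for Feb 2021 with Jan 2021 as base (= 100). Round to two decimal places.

Laspeyres component (base-period weights):
ΣP(Jan 2021)Q(Feb 2021) = 339.95×13 + 433.09×6 + 10128.29×1 + 125.29×23 = 4419.35 + 2598.54 + 10128.29 + 2881.67 = 20027.85
ΣP(Jan 2021)Q(Jan 2021) = 339.95×11 + 433.09×8 + 10128.29×1 + 125.29×23 = 3739.45 + 3464.72 + 10128.29 + 2881.67 = 20214.13
L = 20027.85 / 20214.13 × 100 = 99.0785
Paasche component (current-period weights):
ΣP(Feb 2021)Q(Feb 2021) = 397.71×13 + 332.67×6 + 13408.09×1 + 87.80×23 = 5170.23 + 1996.02 + 13408.09 + 2019.4 = 22593.74
ΣP(Feb 2021)Q(Jan 2021) = 397.71×11 + 332.67×8 + 13408.09×1 + 87.80×23 = 4374.81 + 2661.36 + 13408.09 + 2019.4 = 22463.66
P = 22593.74 / 22463.66 × 100 = 100.5791
Fisher = √(L × P) = √(99.0785 × 100.5791) = 99.8259

99.83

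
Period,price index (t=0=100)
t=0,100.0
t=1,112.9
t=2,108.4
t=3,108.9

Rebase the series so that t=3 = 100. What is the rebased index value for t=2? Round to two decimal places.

99.54

Rebased(t=2) = 108.4 / 108.9 × 100 = 99.5409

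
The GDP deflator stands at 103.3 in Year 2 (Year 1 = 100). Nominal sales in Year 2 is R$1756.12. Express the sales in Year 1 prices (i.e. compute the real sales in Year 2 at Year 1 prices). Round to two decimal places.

1700.02

Real = Nominal ÷ (Index/100) = 1756.12 ÷ (103.3/100)
     = 1756.12 ÷ 1.033 = 1700.0194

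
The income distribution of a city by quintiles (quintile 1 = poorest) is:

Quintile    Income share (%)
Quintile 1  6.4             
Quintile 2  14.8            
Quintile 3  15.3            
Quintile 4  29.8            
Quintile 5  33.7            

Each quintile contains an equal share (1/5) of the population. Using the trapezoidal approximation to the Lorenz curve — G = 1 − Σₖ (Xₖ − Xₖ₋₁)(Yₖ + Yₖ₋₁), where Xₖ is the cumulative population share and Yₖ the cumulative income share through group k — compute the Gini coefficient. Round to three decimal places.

Cumulative income shares Yₖ: 0.0640, 0.2120, 0.3650, 0.6630, 1.0000
Σ (Xₖ−Xₖ₋₁)(Yₖ+Yₖ₋₁) = (1/5)(0.0640+0.0000) + (1/5)(0.2120+0.0640) + (1/5)(0.3650+0.2120) + (1/5)(0.6630+0.3650) + (1/5)(1.0000+0.6630)
  = 0.0128 + 0.0552 + 0.1154 + 0.2056 + 0.3326 = 0.7216
G = 1 − 0.7216 = 0.2784

0.278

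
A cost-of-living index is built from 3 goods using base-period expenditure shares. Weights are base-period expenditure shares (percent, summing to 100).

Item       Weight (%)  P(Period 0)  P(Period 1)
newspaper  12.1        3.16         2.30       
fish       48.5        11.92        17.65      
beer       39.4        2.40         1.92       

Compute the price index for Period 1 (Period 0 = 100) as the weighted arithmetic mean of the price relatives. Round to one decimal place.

112.1

newspaper: 12.1 × (2.30/3.16) = 12.1 × 0.727848 = 8.8070
fish: 48.5 × (17.65/11.92) = 48.5 × 1.480705 = 71.8142
beer: 39.4 × (1.92/2.40) = 39.4 × 0.800000 = 31.5200
Index = Σ wᵢ·(p₁ᵢ/p₀ᵢ) = 8.8070 + 71.8142 + 31.5200 = 112.1411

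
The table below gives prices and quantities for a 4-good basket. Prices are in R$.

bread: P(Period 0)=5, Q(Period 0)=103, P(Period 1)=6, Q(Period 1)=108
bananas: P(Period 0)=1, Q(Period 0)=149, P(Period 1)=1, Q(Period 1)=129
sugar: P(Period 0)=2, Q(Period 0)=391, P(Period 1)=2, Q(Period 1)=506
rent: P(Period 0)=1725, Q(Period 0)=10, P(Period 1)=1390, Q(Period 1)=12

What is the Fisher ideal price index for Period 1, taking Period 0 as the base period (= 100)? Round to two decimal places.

Laspeyres component (base-period weights):
ΣP(Period 1)Q(Period 0) = 6×103 + 1×149 + 2×391 + 1390×10 = 618 + 149 + 782 + 13900 = 15449
ΣP(Period 0)Q(Period 0) = 5×103 + 1×149 + 2×391 + 1725×10 = 515 + 149 + 782 + 17250 = 18696
L = 15449 / 18696 × 100 = 82.6326
Paasche component (current-period weights):
ΣP(Period 1)Q(Period 1) = 6×108 + 1×129 + 2×506 + 1390×12 = 648 + 129 + 1012 + 16680 = 18469
ΣP(Period 0)Q(Period 1) = 5×108 + 1×129 + 2×506 + 1725×12 = 540 + 129 + 1012 + 20700 = 22381
P = 18469 / 22381 × 100 = 82.5209
Fisher = √(L × P) = √(82.6326 × 82.5209) = 82.5767

82.58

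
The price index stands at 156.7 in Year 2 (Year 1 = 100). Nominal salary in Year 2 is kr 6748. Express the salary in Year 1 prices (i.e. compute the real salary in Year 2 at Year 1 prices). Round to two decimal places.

4306.32

Real = Nominal ÷ (Index/100) = 6748 ÷ (156.7/100)
     = 6748 ÷ 1.567 = 4306.3178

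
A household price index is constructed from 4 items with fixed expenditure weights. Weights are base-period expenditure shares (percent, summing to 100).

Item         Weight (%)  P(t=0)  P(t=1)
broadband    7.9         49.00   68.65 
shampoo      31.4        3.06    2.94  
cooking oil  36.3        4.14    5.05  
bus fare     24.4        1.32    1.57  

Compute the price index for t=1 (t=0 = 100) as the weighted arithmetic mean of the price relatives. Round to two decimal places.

broadband: 7.9 × (68.65/49.00) = 7.9 × 1.401020 = 11.0681
shampoo: 31.4 × (2.94/3.06) = 31.4 × 0.960784 = 30.1686
cooking oil: 36.3 × (5.05/4.14) = 36.3 × 1.219807 = 44.2790
bus fare: 24.4 × (1.57/1.32) = 24.4 × 1.189394 = 29.0212
Index = Σ wᵢ·(p₁ᵢ/p₀ᵢ) = 11.0681 + 30.1686 + 44.2790 + 29.0212 = 114.5369

114.54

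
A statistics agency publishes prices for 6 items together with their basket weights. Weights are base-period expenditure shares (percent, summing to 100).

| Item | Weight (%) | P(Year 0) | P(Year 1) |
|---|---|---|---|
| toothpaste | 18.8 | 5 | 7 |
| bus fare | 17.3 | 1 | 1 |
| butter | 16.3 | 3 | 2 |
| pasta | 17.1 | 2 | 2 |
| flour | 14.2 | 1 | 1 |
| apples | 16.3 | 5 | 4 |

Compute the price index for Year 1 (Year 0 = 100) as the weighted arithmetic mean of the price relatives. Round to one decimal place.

98.8

toothpaste: 18.8 × (7/5) = 18.8 × 1.400000 = 26.3200
bus fare: 17.3 × (1/1) = 17.3 × 1.000000 = 17.3000
butter: 16.3 × (2/3) = 16.3 × 0.666667 = 10.8667
pasta: 17.1 × (2/2) = 17.1 × 1.000000 = 17.1000
flour: 14.2 × (1/1) = 14.2 × 1.000000 = 14.2000
apples: 16.3 × (4/5) = 16.3 × 0.800000 = 13.0400
Index = Σ wᵢ·(p₁ᵢ/p₀ᵢ) = 26.3200 + 17.3000 + 10.8667 + 17.1000 + 14.2000 + 13.0400 = 98.8267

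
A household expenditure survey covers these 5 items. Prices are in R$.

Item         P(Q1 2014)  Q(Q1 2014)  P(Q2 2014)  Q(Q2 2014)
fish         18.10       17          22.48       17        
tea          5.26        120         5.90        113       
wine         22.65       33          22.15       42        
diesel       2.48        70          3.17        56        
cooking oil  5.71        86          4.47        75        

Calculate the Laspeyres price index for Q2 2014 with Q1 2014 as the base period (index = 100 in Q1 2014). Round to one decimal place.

103.3

Laspeyres price index uses base-period quantities as weights.
ΣP(Q2 2014)·Q(Q1 2014) = 22.48×17 + 5.90×120 + 22.15×33 + 3.17×70 + 4.47×86 = 382.16 + 708 + 730.95 + 221.9 + 384.42 = 2427.43
ΣP(Q1 2014)·Q(Q1 2014) = 18.10×17 + 5.26×120 + 22.65×33 + 2.48×70 + 5.71×86 = 307.7 + 631.2 + 747.45 + 173.6 + 491.06 = 2351.01
Index = 2427.43 / 2351.01 × 100 = 103.2505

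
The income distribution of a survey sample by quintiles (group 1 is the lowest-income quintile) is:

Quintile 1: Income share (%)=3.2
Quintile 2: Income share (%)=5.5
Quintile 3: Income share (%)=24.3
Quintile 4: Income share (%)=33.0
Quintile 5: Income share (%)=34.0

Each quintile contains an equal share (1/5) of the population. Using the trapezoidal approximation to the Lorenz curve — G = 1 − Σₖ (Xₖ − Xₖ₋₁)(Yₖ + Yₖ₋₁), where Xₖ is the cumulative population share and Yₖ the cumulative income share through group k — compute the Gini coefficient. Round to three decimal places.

Cumulative income shares Yₖ: 0.0320, 0.0870, 0.3300, 0.6600, 1.0000
Σ (Xₖ−Xₖ₋₁)(Yₖ+Yₖ₋₁) = (1/5)(0.0320+0.0000) + (1/5)(0.0870+0.0320) + (1/5)(0.3300+0.0870) + (1/5)(0.6600+0.3300) + (1/5)(1.0000+0.6600)
  = 0.0064 + 0.0238 + 0.0834 + 0.1980 + 0.3320 = 0.6436
G = 1 − 0.6436 = 0.3564

0.356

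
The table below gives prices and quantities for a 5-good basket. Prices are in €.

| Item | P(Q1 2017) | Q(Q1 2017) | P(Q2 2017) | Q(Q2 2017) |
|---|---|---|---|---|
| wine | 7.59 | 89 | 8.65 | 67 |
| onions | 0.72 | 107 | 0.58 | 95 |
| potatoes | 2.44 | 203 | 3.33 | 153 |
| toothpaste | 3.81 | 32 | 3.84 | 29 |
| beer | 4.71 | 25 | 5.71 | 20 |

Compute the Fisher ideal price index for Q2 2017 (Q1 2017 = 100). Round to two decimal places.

Laspeyres component (base-period weights):
ΣP(Q2 2017)Q(Q1 2017) = 8.65×89 + 0.58×107 + 3.33×203 + 3.84×32 + 5.71×25 = 769.85 + 62.06 + 675.99 + 122.88 + 142.75 = 1773.53
ΣP(Q1 2017)Q(Q1 2017) = 7.59×89 + 0.72×107 + 2.44×203 + 3.81×32 + 4.71×25 = 675.51 + 77.04 + 495.32 + 121.92 + 117.75 = 1487.54
L = 1773.53 / 1487.54 × 100 = 119.2257
Paasche component (current-period weights):
ΣP(Q2 2017)Q(Q2 2017) = 8.65×67 + 0.58×95 + 3.33×153 + 3.84×29 + 5.71×20 = 579.55 + 55.1 + 509.49 + 111.36 + 114.2 = 1369.7
ΣP(Q1 2017)Q(Q2 2017) = 7.59×67 + 0.72×95 + 2.44×153 + 3.81×29 + 4.71×20 = 508.53 + 68.4 + 373.32 + 110.49 + 94.2 = 1154.94
P = 1369.7 / 1154.94 × 100 = 118.5949
Fisher = √(L × P) = √(119.2257 × 118.5949) = 118.9099

118.91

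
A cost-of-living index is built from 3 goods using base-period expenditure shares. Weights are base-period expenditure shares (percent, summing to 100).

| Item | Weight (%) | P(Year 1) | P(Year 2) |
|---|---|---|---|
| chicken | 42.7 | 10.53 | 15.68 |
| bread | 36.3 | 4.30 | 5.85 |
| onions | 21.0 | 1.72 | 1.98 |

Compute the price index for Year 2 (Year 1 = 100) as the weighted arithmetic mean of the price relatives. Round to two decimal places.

137.14

chicken: 42.7 × (15.68/10.53) = 42.7 × 1.489079 = 63.5837
bread: 36.3 × (5.85/4.30) = 36.3 × 1.360465 = 49.3849
onions: 21.0 × (1.98/1.72) = 21.0 × 1.151163 = 24.1744
Index = Σ wᵢ·(p₁ᵢ/p₀ᵢ) = 63.5837 + 49.3849 + 24.1744 = 137.1430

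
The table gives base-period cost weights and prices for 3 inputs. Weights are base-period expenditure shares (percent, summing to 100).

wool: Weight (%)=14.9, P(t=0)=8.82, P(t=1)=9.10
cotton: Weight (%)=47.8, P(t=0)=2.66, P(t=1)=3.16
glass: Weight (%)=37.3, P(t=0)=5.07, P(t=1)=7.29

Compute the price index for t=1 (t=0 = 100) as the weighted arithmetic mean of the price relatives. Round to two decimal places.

wool: 14.9 × (9.10/8.82) = 14.9 × 1.031746 = 15.3730
cotton: 47.8 × (3.16/2.66) = 47.8 × 1.187970 = 56.7850
glass: 37.3 × (7.29/5.07) = 37.3 × 1.437870 = 53.6325
Index = Σ wᵢ·(p₁ᵢ/p₀ᵢ) = 15.3730 + 56.7850 + 53.6325 = 125.7905

125.79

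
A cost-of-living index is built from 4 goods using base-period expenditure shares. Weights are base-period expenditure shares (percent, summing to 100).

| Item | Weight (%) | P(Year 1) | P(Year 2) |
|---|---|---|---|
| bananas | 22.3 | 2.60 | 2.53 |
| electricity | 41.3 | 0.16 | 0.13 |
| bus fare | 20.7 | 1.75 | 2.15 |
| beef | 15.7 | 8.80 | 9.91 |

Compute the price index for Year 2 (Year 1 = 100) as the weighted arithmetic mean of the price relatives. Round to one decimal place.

98.4

bananas: 22.3 × (2.53/2.60) = 22.3 × 0.973077 = 21.6996
electricity: 41.3 × (0.13/0.16) = 41.3 × 0.812500 = 33.5562
bus fare: 20.7 × (2.15/1.75) = 20.7 × 1.228571 = 25.4314
beef: 15.7 × (9.91/8.80) = 15.7 × 1.126136 = 17.6803
Index = Σ wᵢ·(p₁ᵢ/p₀ᵢ) = 21.6996 + 33.5562 + 25.4314 + 17.6803 = 98.3676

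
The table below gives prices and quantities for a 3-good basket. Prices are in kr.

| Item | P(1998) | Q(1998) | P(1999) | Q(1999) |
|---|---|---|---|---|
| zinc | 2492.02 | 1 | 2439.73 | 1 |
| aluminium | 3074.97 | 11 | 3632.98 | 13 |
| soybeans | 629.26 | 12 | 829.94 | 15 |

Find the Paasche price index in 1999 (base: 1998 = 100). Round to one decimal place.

Paasche price index uses current-period quantities as weights.
ΣP(1999)·Q(1999) = 2439.73×1 + 3632.98×13 + 829.94×15 = 2439.73 + 47228.74 + 12449.1 = 62117.57
ΣP(1998)·Q(1999) = 2492.02×1 + 3074.97×13 + 629.26×15 = 2492.02 + 39974.61 + 9438.9 = 51905.53
Index = 62117.57 / 51905.53 × 100 = 119.6743

119.7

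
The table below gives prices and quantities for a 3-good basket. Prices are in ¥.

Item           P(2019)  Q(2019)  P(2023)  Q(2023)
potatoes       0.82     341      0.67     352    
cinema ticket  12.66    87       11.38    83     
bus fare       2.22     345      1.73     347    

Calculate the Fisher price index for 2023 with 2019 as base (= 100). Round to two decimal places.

84.48

Laspeyres component (base-period weights):
ΣP(2023)Q(2019) = 0.67×341 + 11.38×87 + 1.73×345 = 228.47 + 990.06 + 596.85 = 1815.38
ΣP(2019)Q(2019) = 0.82×341 + 12.66×87 + 2.22×345 = 279.62 + 1101.42 + 765.9 = 2146.94
L = 1815.38 / 2146.94 × 100 = 84.5566
Paasche component (current-period weights):
ΣP(2023)Q(2023) = 0.67×352 + 11.38×83 + 1.73×347 = 235.84 + 944.54 + 600.31 = 1780.69
ΣP(2019)Q(2023) = 0.82×352 + 12.66×83 + 2.22×347 = 288.64 + 1050.78 + 770.34 = 2109.76
P = 1780.69 / 2109.76 × 100 = 84.4025
Fisher = √(L × P) = √(84.5566 × 84.4025) = 84.4795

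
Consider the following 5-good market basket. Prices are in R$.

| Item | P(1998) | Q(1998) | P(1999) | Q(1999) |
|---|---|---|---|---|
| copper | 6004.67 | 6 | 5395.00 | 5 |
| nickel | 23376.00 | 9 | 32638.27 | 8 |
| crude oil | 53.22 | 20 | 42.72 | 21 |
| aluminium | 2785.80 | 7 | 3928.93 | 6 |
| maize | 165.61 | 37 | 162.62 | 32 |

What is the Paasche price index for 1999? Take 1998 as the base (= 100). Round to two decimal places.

Paasche price index uses current-period quantities as weights.
ΣP(1999)·Q(1999) = 5395.00×5 + 32638.27×8 + 42.72×21 + 3928.93×6 + 162.62×32 = 26975 + 261106.16 + 897.12 + 23573.58 + 5203.84 = 317755.7
ΣP(1998)·Q(1999) = 6004.67×5 + 23376.00×8 + 53.22×21 + 2785.80×6 + 165.61×32 = 30023.35 + 187008 + 1117.62 + 16714.8 + 5299.52 = 240163.29
Index = 317755.7 / 240163.29 × 100 = 132.3082

132.31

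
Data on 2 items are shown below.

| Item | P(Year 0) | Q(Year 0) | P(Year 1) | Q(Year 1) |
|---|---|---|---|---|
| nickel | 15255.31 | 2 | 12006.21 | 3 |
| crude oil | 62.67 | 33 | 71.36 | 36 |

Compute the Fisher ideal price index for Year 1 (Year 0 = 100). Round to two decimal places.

Laspeyres component (base-period weights):
ΣP(Year 1)Q(Year 0) = 12006.21×2 + 71.36×33 = 24012.42 + 2354.88 = 26367.3
ΣP(Year 0)Q(Year 0) = 15255.31×2 + 62.67×33 = 30510.62 + 2068.11 = 32578.73
L = 26367.3 / 32578.73 × 100 = 80.9341
Paasche component (current-period weights):
ΣP(Year 1)Q(Year 1) = 12006.21×3 + 71.36×36 = 36018.63 + 2568.96 = 38587.59
ΣP(Year 0)Q(Year 1) = 15255.31×3 + 62.67×36 = 45765.93 + 2256.12 = 48022.05
P = 38587.59 / 48022.05 × 100 = 80.3539
Fisher = √(L × P) = √(80.9341 × 80.3539) = 80.6435

80.64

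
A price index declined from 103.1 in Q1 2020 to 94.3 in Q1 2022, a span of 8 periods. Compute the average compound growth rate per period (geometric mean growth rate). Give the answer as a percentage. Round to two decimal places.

Growth factor = (94.3/103.1)^(1/8) = (0.914646)^(1/8) = 0.988910
Growth rate = 0.988910 − 1 = -0.011090 = -1.1090%

-1.11%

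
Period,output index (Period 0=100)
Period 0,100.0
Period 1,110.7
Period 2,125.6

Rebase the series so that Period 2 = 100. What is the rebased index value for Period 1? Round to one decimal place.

Rebased(Period 1) = 110.7 / 125.6 × 100 = 88.1369

88.1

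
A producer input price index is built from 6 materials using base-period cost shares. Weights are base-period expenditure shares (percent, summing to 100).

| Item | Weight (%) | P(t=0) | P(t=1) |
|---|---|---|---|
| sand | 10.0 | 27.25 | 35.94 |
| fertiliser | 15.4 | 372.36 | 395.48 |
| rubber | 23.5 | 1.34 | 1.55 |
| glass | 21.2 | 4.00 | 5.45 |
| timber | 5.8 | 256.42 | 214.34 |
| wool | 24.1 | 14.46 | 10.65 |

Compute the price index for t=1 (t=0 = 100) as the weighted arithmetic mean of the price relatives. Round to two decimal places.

108.21

sand: 10.0 × (35.94/27.25) = 10.0 × 1.318899 = 13.1890
fertiliser: 15.4 × (395.48/372.36) = 15.4 × 1.062090 = 16.3562
rubber: 23.5 × (1.55/1.34) = 23.5 × 1.156716 = 27.1828
glass: 21.2 × (5.45/4.00) = 21.2 × 1.362500 = 28.8850
timber: 5.8 × (214.34/256.42) = 5.8 × 0.835894 = 4.8482
wool: 24.1 × (10.65/14.46) = 24.1 × 0.736515 = 17.7500
Index = Σ wᵢ·(p₁ᵢ/p₀ᵢ) = 13.1890 + 16.3562 + 27.1828 + 28.8850 + 4.8482 + 17.7500 = 108.2112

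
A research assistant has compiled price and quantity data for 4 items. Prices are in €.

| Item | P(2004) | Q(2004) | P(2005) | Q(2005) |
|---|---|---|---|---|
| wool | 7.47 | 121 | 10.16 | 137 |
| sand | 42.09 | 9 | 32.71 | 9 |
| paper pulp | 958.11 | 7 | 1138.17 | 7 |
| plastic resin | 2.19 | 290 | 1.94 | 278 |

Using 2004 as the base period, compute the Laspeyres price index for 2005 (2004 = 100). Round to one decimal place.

116.6

Laspeyres price index uses base-period quantities as weights.
ΣP(2005)·Q(2004) = 10.16×121 + 32.71×9 + 1138.17×7 + 1.94×290 = 1229.36 + 294.39 + 7967.19 + 562.6 = 10053.54
ΣP(2004)·Q(2004) = 7.47×121 + 42.09×9 + 958.11×7 + 2.19×290 = 903.87 + 378.81 + 6706.77 + 635.1 = 8624.55
Index = 10053.54 / 8624.55 × 100 = 116.5689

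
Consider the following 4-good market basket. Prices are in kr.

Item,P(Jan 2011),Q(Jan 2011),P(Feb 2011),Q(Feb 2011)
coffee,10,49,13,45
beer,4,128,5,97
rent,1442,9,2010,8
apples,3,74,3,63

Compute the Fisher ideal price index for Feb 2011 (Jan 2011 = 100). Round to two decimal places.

Laspeyres component (base-period weights):
ΣP(Feb 2011)Q(Jan 2011) = 13×49 + 5×128 + 2010×9 + 3×74 = 637 + 640 + 18090 + 222 = 19589
ΣP(Jan 2011)Q(Jan 2011) = 10×49 + 4×128 + 1442×9 + 3×74 = 490 + 512 + 12978 + 222 = 14202
L = 19589 / 14202 × 100 = 137.9313
Paasche component (current-period weights):
ΣP(Feb 2011)Q(Feb 2011) = 13×45 + 5×97 + 2010×8 + 3×63 = 585 + 485 + 16080 + 189 = 17339
ΣP(Jan 2011)Q(Feb 2011) = 10×45 + 4×97 + 1442×8 + 3×63 = 450 + 388 + 11536 + 189 = 12563
P = 17339 / 12563 × 100 = 138.0164
Fisher = √(L × P) = √(137.9313 × 138.0164) = 137.9738

137.97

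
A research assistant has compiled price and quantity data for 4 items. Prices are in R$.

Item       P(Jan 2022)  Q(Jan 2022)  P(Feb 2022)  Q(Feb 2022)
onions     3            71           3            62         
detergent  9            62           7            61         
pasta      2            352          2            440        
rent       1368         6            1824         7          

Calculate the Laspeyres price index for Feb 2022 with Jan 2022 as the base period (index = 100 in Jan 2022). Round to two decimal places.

Laspeyres price index uses base-period quantities as weights.
ΣP(Feb 2022)·Q(Jan 2022) = 3×71 + 7×62 + 2×352 + 1824×6 = 213 + 434 + 704 + 10944 = 12295
ΣP(Jan 2022)·Q(Jan 2022) = 3×71 + 9×62 + 2×352 + 1368×6 = 213 + 558 + 704 + 8208 = 9683
Index = 12295 / 9683 × 100 = 126.9751

126.98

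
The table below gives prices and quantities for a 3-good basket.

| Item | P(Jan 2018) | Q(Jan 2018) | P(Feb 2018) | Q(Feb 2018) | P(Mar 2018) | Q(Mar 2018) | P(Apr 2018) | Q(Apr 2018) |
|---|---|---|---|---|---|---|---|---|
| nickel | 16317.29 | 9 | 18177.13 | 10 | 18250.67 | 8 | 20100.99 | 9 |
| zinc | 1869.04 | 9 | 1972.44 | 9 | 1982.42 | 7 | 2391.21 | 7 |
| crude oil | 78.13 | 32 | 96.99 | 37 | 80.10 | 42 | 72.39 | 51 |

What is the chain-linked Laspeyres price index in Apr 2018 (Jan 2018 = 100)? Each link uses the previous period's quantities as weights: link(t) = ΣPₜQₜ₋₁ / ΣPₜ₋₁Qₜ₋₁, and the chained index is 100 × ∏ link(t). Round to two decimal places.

Link Jan 2018→Feb 2018:
ΣP(Feb 2018)Q(Jan 2018) = 18177.13×9 + 1972.44×9 + 96.99×32 = 163594.17 + 17751.96 + 3103.68 = 184449.81
ΣP(Jan 2018)Q(Jan 2018) = 16317.29×9 + 1869.04×9 + 78.13×32 = 146855.61 + 16821.36 + 2500.16 = 166177.13
link = 184449.81/166177.13 = 1.109959
Link Feb 2018→Mar 2018:
ΣP(Mar 2018)Q(Feb 2018) = 18250.67×10 + 1982.42×9 + 80.10×37 = 182506.7 + 17841.78 + 2963.7 = 203312.18
ΣP(Feb 2018)Q(Feb 2018) = 18177.13×10 + 1972.44×9 + 96.99×37 = 181771.3 + 17751.96 + 3588.63 = 203111.89
link = 203312.18/203111.89 = 1.000986
Link Mar 2018→Apr 2018:
ΣP(Apr 2018)Q(Mar 2018) = 20100.99×8 + 2391.21×7 + 72.39×42 = 160807.92 + 16738.47 + 3040.38 = 180586.77
ΣP(Mar 2018)Q(Mar 2018) = 18250.67×8 + 1982.42×7 + 80.10×42 = 146005.36 + 13876.94 + 3364.2 = 163246.5
link = 180586.77/163246.5 = 1.106221
Chained index = 100 × 1.109959 × 1.000986 × 1.106221 = 122.9071

122.91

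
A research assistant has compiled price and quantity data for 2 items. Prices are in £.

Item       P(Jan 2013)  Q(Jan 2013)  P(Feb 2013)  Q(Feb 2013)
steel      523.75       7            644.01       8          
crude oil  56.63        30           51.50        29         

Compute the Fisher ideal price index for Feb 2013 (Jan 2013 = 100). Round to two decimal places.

113.38

Laspeyres component (base-period weights):
ΣP(Feb 2013)Q(Jan 2013) = 644.01×7 + 51.50×30 = 4508.07 + 1545 = 6053.07
ΣP(Jan 2013)Q(Jan 2013) = 523.75×7 + 56.63×30 = 3666.25 + 1698.9 = 5365.15
L = 6053.07 / 5365.15 × 100 = 112.8220
Paasche component (current-period weights):
ΣP(Feb 2013)Q(Feb 2013) = 644.01×8 + 51.50×29 = 5152.08 + 1493.5 = 6645.58
ΣP(Jan 2013)Q(Feb 2013) = 523.75×8 + 56.63×29 = 4190 + 1642.27 = 5832.27
P = 6645.58 / 5832.27 × 100 = 113.9450
Fisher = √(L × P) = √(112.8220 × 113.9450) = 113.3821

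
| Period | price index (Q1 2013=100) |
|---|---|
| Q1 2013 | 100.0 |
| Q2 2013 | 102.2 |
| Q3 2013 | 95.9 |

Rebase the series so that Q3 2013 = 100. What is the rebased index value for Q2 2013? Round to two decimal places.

106.57

Rebased(Q2 2013) = 102.2 / 95.9 × 100 = 106.5693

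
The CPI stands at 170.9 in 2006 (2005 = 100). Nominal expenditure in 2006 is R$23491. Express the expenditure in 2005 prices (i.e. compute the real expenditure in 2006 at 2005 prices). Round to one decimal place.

Real = Nominal ÷ (Index/100) = 23491 ÷ (170.9/100)
     = 23491 ÷ 1.709 = 13745.4652

13745.5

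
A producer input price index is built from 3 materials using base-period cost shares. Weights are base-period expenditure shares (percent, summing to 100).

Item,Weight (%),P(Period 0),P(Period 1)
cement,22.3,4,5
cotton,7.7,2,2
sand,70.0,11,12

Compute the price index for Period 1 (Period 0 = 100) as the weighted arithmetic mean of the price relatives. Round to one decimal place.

111.9

cement: 22.3 × (5/4) = 22.3 × 1.250000 = 27.8750
cotton: 7.7 × (2/2) = 7.7 × 1.000000 = 7.7000
sand: 70.0 × (12/11) = 70.0 × 1.090909 = 76.3636
Index = Σ wᵢ·(p₁ᵢ/p₀ᵢ) = 27.8750 + 7.7000 + 76.3636 = 111.9386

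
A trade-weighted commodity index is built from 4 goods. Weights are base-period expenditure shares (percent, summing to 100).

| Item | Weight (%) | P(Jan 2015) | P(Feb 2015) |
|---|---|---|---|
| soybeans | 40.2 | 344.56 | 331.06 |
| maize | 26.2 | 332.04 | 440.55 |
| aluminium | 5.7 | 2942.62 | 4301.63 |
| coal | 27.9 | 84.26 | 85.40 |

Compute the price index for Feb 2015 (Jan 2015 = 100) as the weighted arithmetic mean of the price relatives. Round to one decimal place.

110.0

soybeans: 40.2 × (331.06/344.56) = 40.2 × 0.960820 = 38.6249
maize: 26.2 × (440.55/332.04) = 26.2 × 1.326798 = 34.7621
aluminium: 5.7 × (4301.63/2942.62) = 5.7 × 1.461837 = 8.3325
coal: 27.9 × (85.40/84.26) = 27.9 × 1.013530 = 28.2775
Index = Σ wᵢ·(p₁ᵢ/p₀ᵢ) = 38.6249 + 34.7621 + 8.3325 + 28.2775 = 109.9970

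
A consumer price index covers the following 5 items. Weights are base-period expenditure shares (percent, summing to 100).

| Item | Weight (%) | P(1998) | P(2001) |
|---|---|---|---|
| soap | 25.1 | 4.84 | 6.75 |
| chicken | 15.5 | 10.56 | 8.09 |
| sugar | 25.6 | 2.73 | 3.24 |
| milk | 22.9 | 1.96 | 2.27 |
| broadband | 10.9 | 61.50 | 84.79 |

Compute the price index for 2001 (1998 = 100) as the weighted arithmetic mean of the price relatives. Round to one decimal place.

soap: 25.1 × (6.75/4.84) = 25.1 × 1.394628 = 35.0052
chicken: 15.5 × (8.09/10.56) = 15.5 × 0.766098 = 11.8745
sugar: 25.6 × (3.24/2.73) = 25.6 × 1.186813 = 30.3824
milk: 22.9 × (2.27/1.96) = 22.9 × 1.158163 = 26.5219
broadband: 10.9 × (84.79/61.50) = 10.9 × 1.378699 = 15.0278
Index = Σ wᵢ·(p₁ᵢ/p₀ᵢ) = 35.0052 + 11.8745 + 30.3824 + 26.5219 + 15.0278 = 118.8119

118.8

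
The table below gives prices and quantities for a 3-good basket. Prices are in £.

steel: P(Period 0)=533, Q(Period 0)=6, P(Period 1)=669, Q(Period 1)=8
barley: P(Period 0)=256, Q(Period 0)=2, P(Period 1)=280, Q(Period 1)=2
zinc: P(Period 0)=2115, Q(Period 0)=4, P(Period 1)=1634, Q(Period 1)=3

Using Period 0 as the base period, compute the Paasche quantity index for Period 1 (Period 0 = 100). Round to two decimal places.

Paasche quantity index uses current-period prices as weights.
ΣP(Period 1)·Q(Period 1) = 669×8 + 280×2 + 1634×3 = 5352 + 560 + 4902 = 10814
ΣP(Period 1)·Q(Period 0) = 669×6 + 280×2 + 1634×4 = 4014 + 560 + 6536 = 11110
Index = 10814 / 11110 × 100 = 97.3357

97.34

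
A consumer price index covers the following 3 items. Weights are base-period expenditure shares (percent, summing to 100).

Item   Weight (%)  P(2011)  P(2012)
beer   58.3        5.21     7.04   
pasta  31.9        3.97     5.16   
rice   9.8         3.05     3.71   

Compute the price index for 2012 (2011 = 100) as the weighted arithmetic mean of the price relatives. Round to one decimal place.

132.2

beer: 58.3 × (7.04/5.21) = 58.3 × 1.351248 = 78.7777
pasta: 31.9 × (5.16/3.97) = 31.9 × 1.299748 = 41.4620
rice: 9.8 × (3.71/3.05) = 9.8 × 1.216393 = 11.9207
Index = Σ wᵢ·(p₁ᵢ/p₀ᵢ) = 78.7777 + 41.4620 + 11.9207 = 132.1604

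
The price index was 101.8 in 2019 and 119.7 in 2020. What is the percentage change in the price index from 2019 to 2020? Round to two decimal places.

17.58%

Change = (119.7 − 101.8) / 101.8 × 100
       = 17.9 / 101.8 × 100 = 17.5835%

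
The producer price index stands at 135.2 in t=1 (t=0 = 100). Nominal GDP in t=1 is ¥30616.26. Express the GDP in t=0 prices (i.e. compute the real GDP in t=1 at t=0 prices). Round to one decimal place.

Real = Nominal ÷ (Index/100) = 30616.26 ÷ (135.2/100)
     = 30616.26 ÷ 1.352 = 22645.1627

22645.2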